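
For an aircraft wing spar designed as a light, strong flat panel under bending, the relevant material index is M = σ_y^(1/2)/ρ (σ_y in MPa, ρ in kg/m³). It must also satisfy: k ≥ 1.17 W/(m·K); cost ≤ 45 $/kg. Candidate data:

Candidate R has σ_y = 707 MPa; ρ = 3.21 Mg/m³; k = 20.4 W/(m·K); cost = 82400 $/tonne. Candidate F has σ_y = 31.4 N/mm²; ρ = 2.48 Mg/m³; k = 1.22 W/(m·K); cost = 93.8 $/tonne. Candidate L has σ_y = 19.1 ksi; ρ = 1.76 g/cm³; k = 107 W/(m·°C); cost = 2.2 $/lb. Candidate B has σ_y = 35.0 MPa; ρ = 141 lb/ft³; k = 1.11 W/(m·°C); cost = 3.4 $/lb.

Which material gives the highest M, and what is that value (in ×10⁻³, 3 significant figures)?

Screen on constraints: k ≥ 1.17 W/(m·K); cost ≤ 45 $/kg. Survivors: candidate F, candidate L.
Putting every candidate on a common basis:
  candidate F: σ_y = 31.40 MPa, ρ = 2480 kg/m³
  candidate L: σ_y = 131.7 MPa, ρ = 1760 kg/m³
  candidate L: M = 6.52×10⁻³
  candidate F: M = 2.26×10⁻³
Candidate L ranks first.

candidate L, M = 6.52×10⁻³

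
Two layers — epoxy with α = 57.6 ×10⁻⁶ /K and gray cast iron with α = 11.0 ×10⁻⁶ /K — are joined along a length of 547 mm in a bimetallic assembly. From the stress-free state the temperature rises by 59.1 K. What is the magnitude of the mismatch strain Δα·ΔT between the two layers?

Δα = |57.6 − 11.0|×10⁻⁶/K = 46.6×10⁻⁶/K.
Mismatch strain = Δα·ΔT = 46.6×10⁻⁶ × 59.1 = 2.75×10⁻³.

2.75×10⁻³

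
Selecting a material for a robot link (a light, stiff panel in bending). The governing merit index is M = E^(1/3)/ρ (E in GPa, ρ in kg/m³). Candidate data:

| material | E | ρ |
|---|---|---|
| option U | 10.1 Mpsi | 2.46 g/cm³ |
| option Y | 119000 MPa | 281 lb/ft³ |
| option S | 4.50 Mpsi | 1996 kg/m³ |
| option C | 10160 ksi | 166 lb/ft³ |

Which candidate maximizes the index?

option U

In SI units:
  option U: E = 69.64 GPa, ρ = 2460 kg/m³
  option Y: E = 119.0 GPa, ρ = 4501 kg/m³
  option S: E = 31.03 GPa, ρ = 1996 kg/m³
  option C: E = 70.05 GPa, ρ = 2659 kg/m³
  option U: M = 1.67×10⁻³
  option S: M = 1.57×10⁻³
  option C: M = 1.55×10⁻³
  option Y: M = 1.09×10⁻³
The maximum is for option U.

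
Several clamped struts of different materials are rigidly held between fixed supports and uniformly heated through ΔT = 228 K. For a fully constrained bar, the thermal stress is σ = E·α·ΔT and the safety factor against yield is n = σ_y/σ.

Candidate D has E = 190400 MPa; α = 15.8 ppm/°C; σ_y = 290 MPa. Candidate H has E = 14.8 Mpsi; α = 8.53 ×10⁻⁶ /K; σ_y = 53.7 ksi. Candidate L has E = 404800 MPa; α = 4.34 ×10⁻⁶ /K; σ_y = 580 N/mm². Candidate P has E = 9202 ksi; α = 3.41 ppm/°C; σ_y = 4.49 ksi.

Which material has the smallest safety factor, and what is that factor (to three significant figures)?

Converting E to GPa, α to ×10⁻⁶/K, σ_y to MPa, then σ and n for each:
  candidate D: E = 190.4, α = 15.8, σ_y = 290.0 → σ = 686 MPa, n = 0.423
  candidate H: E = 102.0, α = 8.53, σ_y = 370.2 → σ = 198 MPa, n = 1.87
  candidate L: E = 404.8, α = 4.34, σ_y = 580.0 → σ = 401 MPa, n = 1.45
  candidate P: E = 63.45, α = 3.41, σ_y = 30.96 → σ = 49.3 MPa, n = 0.628
The minimum is candidate D at n = 0.423.

candidate D, n = 0.423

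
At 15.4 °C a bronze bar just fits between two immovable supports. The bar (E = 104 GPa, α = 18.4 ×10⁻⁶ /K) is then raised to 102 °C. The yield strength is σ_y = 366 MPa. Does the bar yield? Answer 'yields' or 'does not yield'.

ΔT = 86.60 K. Constrained thermal stress σ = E·α·ΔT = 104.0×10³ MPa × 18.4×10⁻⁶ × 86.60 = 166 MPa (compressive).
Compare to σ_y = 366 MPa: σ < σ_y, so it does not yield.

does not yield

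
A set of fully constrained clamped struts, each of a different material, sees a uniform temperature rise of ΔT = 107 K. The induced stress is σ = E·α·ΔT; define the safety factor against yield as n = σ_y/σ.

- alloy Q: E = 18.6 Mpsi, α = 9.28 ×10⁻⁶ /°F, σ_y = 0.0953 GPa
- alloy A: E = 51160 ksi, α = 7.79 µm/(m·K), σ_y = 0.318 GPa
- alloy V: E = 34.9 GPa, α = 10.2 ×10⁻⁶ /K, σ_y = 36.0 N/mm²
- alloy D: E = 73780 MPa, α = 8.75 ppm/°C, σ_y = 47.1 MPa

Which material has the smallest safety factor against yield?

With everything in SI (GPa, ×10⁻⁶/K, MPa):
  alloy Q: E = 128.2, α = 16.7, σ_y = 95.30 → σ = 229 MPa, n = 0.416
  alloy A: E = 352.7, α = 7.79, σ_y = 318.0 → σ = 294 MPa, n = 1.08
  alloy V: E = 34.90, α = 10.2, σ_y = 36.00 → σ = 38.1 MPa, n = 0.945
  alloy D: E = 73.78, α = 8.75, σ_y = 47.10 → σ = 69.1 MPa, n = 0.682
The minimum is alloy Q at n = 0.416.

alloy Q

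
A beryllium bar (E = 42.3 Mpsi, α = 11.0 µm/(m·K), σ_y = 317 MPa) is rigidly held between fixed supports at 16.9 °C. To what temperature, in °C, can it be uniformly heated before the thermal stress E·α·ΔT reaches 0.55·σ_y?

E = 42.3 Mpsi = 291.6 GPa.
E·α·ΔT = 174.4 MPa ⇒ ΔT = 174.4 / (291.6×10³ × 11.0×10⁻⁶) = 54.35 K.
T = 16.9 + 54.35 = 71.25 °C.

71.2 °C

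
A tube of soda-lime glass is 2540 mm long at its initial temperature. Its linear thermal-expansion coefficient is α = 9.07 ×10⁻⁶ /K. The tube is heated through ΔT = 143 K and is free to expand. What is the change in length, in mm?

ΔL = α·L₀·ΔT = 9.07×10⁻⁶ × 2540 mm × 143.0 K = 3.29 mm.

3.29 mm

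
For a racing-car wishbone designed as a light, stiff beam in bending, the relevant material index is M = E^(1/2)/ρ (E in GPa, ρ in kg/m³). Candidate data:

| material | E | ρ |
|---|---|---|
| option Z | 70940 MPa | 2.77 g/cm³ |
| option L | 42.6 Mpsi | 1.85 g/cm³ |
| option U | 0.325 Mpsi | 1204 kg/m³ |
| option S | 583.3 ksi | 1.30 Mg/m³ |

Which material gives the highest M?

Convert each candidate to consistent units, then evaluate M:
  option Z: E = 70.94 GPa, ρ = 2770 kg/m³
  option L: E = 293.7 GPa, ρ = 1850 kg/m³
  option U: E = 2.241 GPa, ρ = 1204 kg/m³
  option S: E = 4.022 GPa, ρ = 1300 kg/m³
  option L: M = 9.26×10⁻³
  option Z: M = 3.04×10⁻³
  option S: M = 1.54×10⁻³
  option U: M = 1.24×10⁻³
Highest index: option L.

option L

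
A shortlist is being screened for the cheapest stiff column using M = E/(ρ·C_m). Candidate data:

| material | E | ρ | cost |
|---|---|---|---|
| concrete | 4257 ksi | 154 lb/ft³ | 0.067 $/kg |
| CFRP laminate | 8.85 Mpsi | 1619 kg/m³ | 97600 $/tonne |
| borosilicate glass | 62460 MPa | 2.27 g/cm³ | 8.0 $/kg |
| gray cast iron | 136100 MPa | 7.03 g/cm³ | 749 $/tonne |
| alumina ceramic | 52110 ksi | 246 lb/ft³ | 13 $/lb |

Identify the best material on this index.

concrete

Convert each candidate to consistent units, then evaluate M:
  concrete: E = 29.35 GPa, ρ = 2467 kg/m³, cost = 0.06700 $/kg
  CFRP laminate: E = 61.02 GPa, ρ = 1619 kg/m³, cost = 97.60 $/kg
  borosilicate glass: E = 62.46 GPa, ρ = 2270 kg/m³, cost = 8.000 $/kg
  gray cast iron: E = 136.1 GPa, ρ = 7030 kg/m³, cost = 0.7490 $/kg
  alumina ceramic: E = 359.3 GPa, ρ = 3941 kg/m³, cost = 28.66 $/kg
  concrete: M = 178 MN·m per $
  gray cast iron: M = 25.8 MN·m per $
  borosilicate glass: M = 3.44 MN·m per $
  alumina ceramic: M = 3.18 MN·m per $
  CFRP laminate: M = 0.386 MN·m per $
Highest index: concrete.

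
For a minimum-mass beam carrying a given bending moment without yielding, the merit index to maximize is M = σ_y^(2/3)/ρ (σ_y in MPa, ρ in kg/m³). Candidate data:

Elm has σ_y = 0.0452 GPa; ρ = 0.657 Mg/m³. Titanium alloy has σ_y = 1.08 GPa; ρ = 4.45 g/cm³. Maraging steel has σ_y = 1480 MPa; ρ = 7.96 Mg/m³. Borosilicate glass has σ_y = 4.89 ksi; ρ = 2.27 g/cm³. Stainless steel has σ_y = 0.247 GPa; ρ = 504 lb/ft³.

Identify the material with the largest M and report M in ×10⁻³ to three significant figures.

titanium alloy, M = 23.7×10⁻³

In SI units:
  elm: σ_y = 45.20 MPa, ρ = 657.0 kg/m³
  titanium alloy: σ_y = 1080 MPa, ρ = 4450 kg/m³
  maraging steel: σ_y = 1480 MPa, ρ = 7960 kg/m³
  borosilicate glass: σ_y = 33.72 MPa, ρ = 2270 kg/m³
  stainless steel: σ_y = 247.0 MPa, ρ = 8073 kg/m³
  titanium alloy: M = 23.7×10⁻³
  elm: M = 19.3×10⁻³
  maraging steel: M = 16.3×10⁻³
  stainless steel: M = 4.88×10⁻³
  borosilicate glass: M = 4.60×10⁻³
Highest index: titanium alloy.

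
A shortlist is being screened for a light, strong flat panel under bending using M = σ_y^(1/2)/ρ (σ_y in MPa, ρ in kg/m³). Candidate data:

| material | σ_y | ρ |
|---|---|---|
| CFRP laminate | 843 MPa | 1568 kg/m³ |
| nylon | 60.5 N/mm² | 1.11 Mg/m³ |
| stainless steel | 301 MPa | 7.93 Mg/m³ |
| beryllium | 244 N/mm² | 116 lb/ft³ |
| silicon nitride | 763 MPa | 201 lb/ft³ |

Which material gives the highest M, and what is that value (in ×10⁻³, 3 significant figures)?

After converting to SI:
  CFRP laminate: σ_y = 843.0 MPa, ρ = 1568 kg/m³
  nylon: σ_y = 60.50 MPa, ρ = 1110 kg/m³
  stainless steel: σ_y = 301.0 MPa, ρ = 7930 kg/m³
  beryllium: σ_y = 244.0 MPa, ρ = 1858 kg/m³
  silicon nitride: σ_y = 763.0 MPa, ρ = 3220 kg/m³
  CFRP laminate: M = 18.5×10⁻³
  silicon nitride: M = 8.58×10⁻³
  beryllium: M = 8.41×10⁻³
  nylon: M = 7.01×10⁻³
  stainless steel: M = 2.19×10⁻³
The maximum is for CFRP laminate.

CFRP laminate, M = 18.5×10⁻³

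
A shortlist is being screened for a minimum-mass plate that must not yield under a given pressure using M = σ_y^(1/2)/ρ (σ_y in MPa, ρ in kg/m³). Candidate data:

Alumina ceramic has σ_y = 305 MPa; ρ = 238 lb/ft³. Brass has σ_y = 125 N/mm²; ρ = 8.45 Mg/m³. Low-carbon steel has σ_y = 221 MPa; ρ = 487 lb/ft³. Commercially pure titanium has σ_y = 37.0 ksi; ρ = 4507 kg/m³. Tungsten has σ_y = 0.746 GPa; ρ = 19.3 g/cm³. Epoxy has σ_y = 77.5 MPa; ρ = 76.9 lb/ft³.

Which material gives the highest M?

Normalizing units and computing the index:
  alumina ceramic: σ_y = 305.0 MPa, ρ = 3812 kg/m³
  brass: σ_y = 125.0 MPa, ρ = 8450 kg/m³
  low-carbon steel: σ_y = 221.0 MPa, ρ = 7801 kg/m³
  commercially pure titanium: σ_y = 255.1 MPa, ρ = 4507 kg/m³
  tungsten: σ_y = 746.0 MPa, ρ = 19300 kg/m³
  epoxy: σ_y = 77.50 MPa, ρ = 1232 kg/m³
  epoxy: M = 7.15×10⁻³
  alumina ceramic: M = 4.58×10⁻³
  commercially pure titanium: M = 3.54×10⁻³
  low-carbon steel: M = 1.91×10⁻³
  tungsten: M = 1.42×10⁻³
  brass: M = 1.32×10⁻³
Epoxy ranks first.

epoxy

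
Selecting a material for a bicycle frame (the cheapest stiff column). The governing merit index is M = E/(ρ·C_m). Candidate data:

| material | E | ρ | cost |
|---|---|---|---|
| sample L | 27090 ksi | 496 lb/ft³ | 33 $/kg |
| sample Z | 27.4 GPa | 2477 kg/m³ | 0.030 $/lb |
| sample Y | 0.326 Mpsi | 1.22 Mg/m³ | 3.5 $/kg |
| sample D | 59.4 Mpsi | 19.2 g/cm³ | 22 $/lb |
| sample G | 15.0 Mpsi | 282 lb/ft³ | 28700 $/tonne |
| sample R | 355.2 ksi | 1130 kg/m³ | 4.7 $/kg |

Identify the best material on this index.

After converting to SI:
  sample L: E = 186.8 GPa, ρ = 7945 kg/m³, cost = 33.00 $/kg
  sample Z: E = 27.40 GPa, ρ = 2477 kg/m³, cost = 0.06614 $/kg
  sample Y: E = 2.248 GPa, ρ = 1220 kg/m³, cost = 3.500 $/kg
  sample D: E = 409.5 GPa, ρ = 19200 kg/m³, cost = 48.50 $/kg
  sample G: E = 103.4 GPa, ρ = 4517 kg/m³, cost = 28.70 $/kg
  sample R: E = 2.449 GPa, ρ = 1130 kg/m³, cost = 4.700 $/kg
  sample Z: M = 167 MN·m per $
  sample G: M = 0.798 MN·m per $
  sample L: M = 0.712 MN·m per $
  sample Y: M = 0.526 MN·m per $
  sample R: M = 0.461 MN·m per $
  sample D: M = 0.440 MN·m per $
Sample Z ranks first.

sample Z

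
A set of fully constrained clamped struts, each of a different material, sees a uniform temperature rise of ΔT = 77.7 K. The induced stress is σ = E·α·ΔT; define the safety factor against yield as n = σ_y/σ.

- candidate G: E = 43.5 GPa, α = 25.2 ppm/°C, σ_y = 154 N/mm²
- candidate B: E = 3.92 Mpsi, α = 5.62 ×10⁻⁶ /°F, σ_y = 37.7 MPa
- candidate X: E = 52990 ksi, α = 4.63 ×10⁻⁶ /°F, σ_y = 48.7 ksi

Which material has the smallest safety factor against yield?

With everything in SI (GPa, ×10⁻⁶/K, MPa):
  candidate G: E = 43.50, α = 25.2, σ_y = 154.0 → σ = 85.2 MPa, n = 1.81
  candidate B: E = 27.03, α = 10.1, σ_y = 37.70 → σ = 21.2 MPa, n = 1.77
  candidate X: E = 365.4, α = 8.33, σ_y = 335.8 → σ = 237 MPa, n = 1.42
The minimum is candidate X at n = 1.42.

candidate X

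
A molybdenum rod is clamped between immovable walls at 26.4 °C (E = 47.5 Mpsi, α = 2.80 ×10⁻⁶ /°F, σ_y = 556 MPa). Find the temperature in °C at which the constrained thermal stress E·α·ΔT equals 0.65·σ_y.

245 °C

E = 47.5 Mpsi = 327.5 GPa.
α = 2.80×10⁻⁶/°F × 9/5 = 5.04×10⁻⁶/K.
E·α·ΔT = 361.4 MPa ⇒ ΔT = 361.4 / (327.5×10³ × 5.04×10⁻⁶) = 218.9 K.
T = 26.4 + 218.9 = 245.3 °C.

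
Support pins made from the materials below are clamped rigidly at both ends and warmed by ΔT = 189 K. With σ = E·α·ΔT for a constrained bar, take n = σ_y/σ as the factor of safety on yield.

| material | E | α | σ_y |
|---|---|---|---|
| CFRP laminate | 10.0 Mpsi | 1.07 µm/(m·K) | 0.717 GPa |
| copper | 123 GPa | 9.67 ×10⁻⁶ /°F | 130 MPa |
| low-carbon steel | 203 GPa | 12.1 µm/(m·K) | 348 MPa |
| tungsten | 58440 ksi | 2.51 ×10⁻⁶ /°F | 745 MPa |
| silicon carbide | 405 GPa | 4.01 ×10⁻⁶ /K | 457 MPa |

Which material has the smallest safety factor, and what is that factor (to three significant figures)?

copper, n = 0.321

With everything in SI (GPa, ×10⁻⁶/K, MPa):
  CFRP laminate: E = 68.95, α = 1.07, σ_y = 717.0 → σ = 13.9 MPa, n = 51.4
  copper: E = 123.0, α = 17.4, σ_y = 130.0 → σ = 405 MPa, n = 0.321
  low-carbon steel: E = 203.0, α = 12.1, σ_y = 348.0 → σ = 464 MPa, n = 0.750
  tungsten: E = 402.9, α = 4.52, σ_y = 745.0 → σ = 344 MPa, n = 2.17
  silicon carbide: E = 405.0, α = 4.01, σ_y = 457.0 → σ = 307 MPa, n = 1.49
Copper has the lowest safety factor, n = 0.321.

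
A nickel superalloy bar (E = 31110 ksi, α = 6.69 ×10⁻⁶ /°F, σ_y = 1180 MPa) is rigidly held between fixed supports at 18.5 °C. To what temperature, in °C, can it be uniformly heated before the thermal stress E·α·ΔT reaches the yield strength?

475 °C

E = 31110 ksi = 214.5 GPa.
α = 6.69×10⁻⁶/°F × 9/5 = 12.0×10⁻⁶/K.
E·α·ΔT = 1180 MPa ⇒ ΔT = 1180 / (214.5×10³ × 12.0×10⁻⁶) = 456.8 K.
T = 18.5 + 456.8 = 475.3 °C.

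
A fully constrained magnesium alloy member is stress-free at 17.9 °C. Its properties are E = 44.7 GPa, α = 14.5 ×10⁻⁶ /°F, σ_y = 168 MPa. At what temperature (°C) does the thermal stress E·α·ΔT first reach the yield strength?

162 °C

α = 14.5×10⁻⁶/°F × 9/5 = 26.1×10⁻⁶/K.
E·α·ΔT = 168.0 MPa ⇒ ΔT = 168.0 / (44.70×10³ × 26.1×10⁻⁶) = 144.0 K.
T = 17.9 + 144.0 = 161.9 °C.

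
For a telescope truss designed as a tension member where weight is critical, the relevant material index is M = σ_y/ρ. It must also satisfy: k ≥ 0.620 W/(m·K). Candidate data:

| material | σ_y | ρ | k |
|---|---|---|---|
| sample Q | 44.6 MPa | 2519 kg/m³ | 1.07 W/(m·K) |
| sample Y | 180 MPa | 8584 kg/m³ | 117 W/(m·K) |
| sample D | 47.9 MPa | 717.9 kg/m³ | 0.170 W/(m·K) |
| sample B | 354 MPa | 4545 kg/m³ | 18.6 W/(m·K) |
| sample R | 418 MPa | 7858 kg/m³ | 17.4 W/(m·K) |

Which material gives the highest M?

sample B

Screen on constraints: k ≥ 0.620 W/(m·K). Survivors: sample Q, sample Y, sample B, sample R.
Per-candidate index values:
  sample B: M = 77.9 kN·m/kg
  sample R: M = 53.2 kN·m/kg
  sample Y: M = 21.0 kN·m/kg
  sample Q: M = 17.7 kN·m/kg
Sample B ranks first.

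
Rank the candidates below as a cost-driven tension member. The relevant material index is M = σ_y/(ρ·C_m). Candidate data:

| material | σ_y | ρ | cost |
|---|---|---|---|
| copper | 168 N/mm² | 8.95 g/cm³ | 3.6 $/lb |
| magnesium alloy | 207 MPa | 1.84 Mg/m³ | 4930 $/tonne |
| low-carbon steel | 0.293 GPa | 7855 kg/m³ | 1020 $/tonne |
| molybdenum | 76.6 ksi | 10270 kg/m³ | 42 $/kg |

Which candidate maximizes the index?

Putting every candidate on a common basis:
  copper: σ_y = 168.0 MPa, ρ = 8950 kg/m³, cost = 7.937 $/kg
  magnesium alloy: σ_y = 207.0 MPa, ρ = 1840 kg/m³, cost = 4.930 $/kg
  low-carbon steel: σ_y = 293.0 MPa, ρ = 7855 kg/m³, cost = 1.020 $/kg
  molybdenum: σ_y = 528.1 MPa, ρ = 10270 kg/m³, cost = 42.00 $/kg
  low-carbon steel: M = 36.6 kN·m per $
  magnesium alloy: M = 22.8 kN·m per $
  copper: M = 2.37 kN·m per $
  molybdenum: M = 1.22 kN·m per $
Highest index: low-carbon steel.

low-carbon steel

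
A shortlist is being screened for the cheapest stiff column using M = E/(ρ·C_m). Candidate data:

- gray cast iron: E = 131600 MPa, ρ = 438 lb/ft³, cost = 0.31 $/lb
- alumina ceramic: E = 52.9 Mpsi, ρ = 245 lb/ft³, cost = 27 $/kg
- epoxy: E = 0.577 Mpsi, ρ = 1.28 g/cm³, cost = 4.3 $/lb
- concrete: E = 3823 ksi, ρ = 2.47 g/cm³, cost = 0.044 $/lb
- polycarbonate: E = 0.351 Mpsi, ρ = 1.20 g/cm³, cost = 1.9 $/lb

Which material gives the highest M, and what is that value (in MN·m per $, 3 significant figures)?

Convert each candidate to consistent units, then evaluate M:
  gray cast iron: E = 131.6 GPa, ρ = 7016 kg/m³, cost = 0.6834 $/kg
  alumina ceramic: E = 364.7 GPa, ρ = 3925 kg/m³, cost = 27.00 $/kg
  epoxy: E = 3.978 GPa, ρ = 1280 kg/m³, cost = 9.480 $/kg
  concrete: E = 26.36 GPa, ρ = 2470 kg/m³, cost = 0.09700 $/kg
  polycarbonate: E = 2.420 GPa, ρ = 1200 kg/m³, cost = 4.189 $/kg
  concrete: M = 110 MN·m per $
  gray cast iron: M = 27.4 MN·m per $
  alumina ceramic: M = 3.44 MN·m per $
  polycarbonate: M = 0.481 MN·m per $
  epoxy: M = 0.328 MN·m per $
The maximum is for concrete.

concrete, M = 110 MN·m per $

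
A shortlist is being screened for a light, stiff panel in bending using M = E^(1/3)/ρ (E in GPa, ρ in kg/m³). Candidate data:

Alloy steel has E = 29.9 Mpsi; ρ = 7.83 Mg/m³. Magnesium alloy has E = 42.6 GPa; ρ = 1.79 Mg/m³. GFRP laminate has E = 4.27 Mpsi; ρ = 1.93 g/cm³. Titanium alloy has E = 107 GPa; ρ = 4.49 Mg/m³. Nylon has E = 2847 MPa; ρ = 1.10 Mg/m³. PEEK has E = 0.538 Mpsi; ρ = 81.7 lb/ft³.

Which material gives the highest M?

Normalizing units and computing the index:
  alloy steel: E = 206.2 GPa, ρ = 7830 kg/m³
  magnesium alloy: E = 42.60 GPa, ρ = 1790 kg/m³
  GFRP laminate: E = 29.44 GPa, ρ = 1930 kg/m³
  titanium alloy: E = 107.0 GPa, ρ = 4490 kg/m³
  nylon: E = 2.847 GPa, ρ = 1100 kg/m³
  PEEK: E = 3.709 GPa, ρ = 1309 kg/m³
  magnesium alloy: M = 1.95×10⁻³
  GFRP laminate: M = 1.60×10⁻³
  nylon: M = 1.29×10⁻³
  PEEK: M = 1.18×10⁻³
  titanium alloy: M = 1.06×10⁻³
  alloy steel: M = 0.754×10⁻³
Highest index: magnesium alloy.

magnesium alloy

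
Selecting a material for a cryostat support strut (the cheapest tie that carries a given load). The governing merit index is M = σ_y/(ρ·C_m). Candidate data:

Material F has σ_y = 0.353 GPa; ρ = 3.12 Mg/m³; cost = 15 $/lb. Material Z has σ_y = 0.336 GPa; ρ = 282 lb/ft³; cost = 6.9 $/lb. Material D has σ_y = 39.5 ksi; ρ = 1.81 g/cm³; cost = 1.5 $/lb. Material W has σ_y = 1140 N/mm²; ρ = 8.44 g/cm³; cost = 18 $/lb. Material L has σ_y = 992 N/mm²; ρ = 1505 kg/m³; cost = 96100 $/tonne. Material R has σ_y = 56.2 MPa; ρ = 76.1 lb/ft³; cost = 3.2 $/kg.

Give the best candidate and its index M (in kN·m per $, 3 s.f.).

material D, M = 45.5 kN·m per $

In SI units:
  material F: σ_y = 353.0 MPa, ρ = 3120 kg/m³, cost = 33.07 $/kg
  material Z: σ_y = 336.0 MPa, ρ = 4517 kg/m³, cost = 15.21 $/kg
  material D: σ_y = 272.3 MPa, ρ = 1810 kg/m³, cost = 3.307 $/kg
  material W: σ_y = 1140 MPa, ρ = 8440 kg/m³, cost = 39.68 $/kg
  material L: σ_y = 992.0 MPa, ρ = 1505 kg/m³, cost = 96.10 $/kg
  material R: σ_y = 56.20 MPa, ρ = 1219 kg/m³, cost = 3.200 $/kg
  material D: M = 45.5 kN·m per $
  material R: M = 14.4 kN·m per $
  material L: M = 6.86 kN·m per $
  material Z: M = 4.89 kN·m per $
  material F: M = 3.42 kN·m per $
  material W: M = 3.40 kN·m per $
The maximum is for material D.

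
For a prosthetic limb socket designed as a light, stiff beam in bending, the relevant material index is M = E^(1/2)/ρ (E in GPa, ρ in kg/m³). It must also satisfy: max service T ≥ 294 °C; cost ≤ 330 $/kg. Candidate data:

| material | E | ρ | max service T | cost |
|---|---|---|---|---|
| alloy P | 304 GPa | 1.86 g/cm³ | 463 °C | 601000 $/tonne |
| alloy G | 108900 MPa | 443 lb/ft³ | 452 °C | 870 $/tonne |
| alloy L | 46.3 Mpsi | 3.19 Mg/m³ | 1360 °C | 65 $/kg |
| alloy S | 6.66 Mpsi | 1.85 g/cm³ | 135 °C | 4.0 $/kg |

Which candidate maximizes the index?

alloy L

Screen on constraints: max service T ≥ 294 °C; cost ≤ 330 $/kg. Survivors: alloy G, alloy L.
In SI units:
  alloy G: E = 108.9 GPa, ρ = 7096 kg/m³
  alloy L: E = 319.2 GPa, ρ = 3190 kg/m³
  alloy L: M = 5.60×10⁻³
  alloy G: M = 1.47×10⁻³
Alloy L has the largest M.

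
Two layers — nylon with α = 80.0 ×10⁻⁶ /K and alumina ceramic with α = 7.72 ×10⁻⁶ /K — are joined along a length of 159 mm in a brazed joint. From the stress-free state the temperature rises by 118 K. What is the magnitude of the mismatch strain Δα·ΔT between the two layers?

8.53×10⁻³

Δα = |80.0 − 7.72|×10⁻⁶/K = 72.3×10⁻⁶/K.
Mismatch strain = Δα·ΔT = 72.3×10⁻⁶ × 118.0 = 8.53×10⁻³.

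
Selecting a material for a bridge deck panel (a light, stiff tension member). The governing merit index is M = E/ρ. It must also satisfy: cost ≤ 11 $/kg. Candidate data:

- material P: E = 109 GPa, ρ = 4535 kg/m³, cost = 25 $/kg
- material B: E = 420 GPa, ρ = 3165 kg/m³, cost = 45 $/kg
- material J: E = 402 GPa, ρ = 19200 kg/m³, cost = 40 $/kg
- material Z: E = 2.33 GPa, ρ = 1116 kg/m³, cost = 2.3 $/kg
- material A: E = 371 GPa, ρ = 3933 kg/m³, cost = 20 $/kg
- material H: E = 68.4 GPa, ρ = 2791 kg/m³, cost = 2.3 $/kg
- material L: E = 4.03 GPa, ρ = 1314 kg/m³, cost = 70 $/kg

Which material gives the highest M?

material H

Screen on constraints: cost ≤ 11 $/kg. Survivors: material Z, material H.
Evaluate M for each candidate:
  material H: M = 24.5 MN·m/kg
  material Z: M = 2.09 MN·m/kg
Material H has the largest M.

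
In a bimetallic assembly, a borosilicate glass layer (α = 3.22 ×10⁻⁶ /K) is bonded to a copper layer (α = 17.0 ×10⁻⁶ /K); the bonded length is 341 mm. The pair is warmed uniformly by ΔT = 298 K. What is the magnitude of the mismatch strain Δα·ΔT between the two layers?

4.11×10⁻³

Δα = |3.22 − 17.0|×10⁻⁶/K = 13.8×10⁻⁶/K.
Mismatch strain = Δα·ΔT = 13.8×10⁻⁶ × 298.0 = 4.11×10⁻³.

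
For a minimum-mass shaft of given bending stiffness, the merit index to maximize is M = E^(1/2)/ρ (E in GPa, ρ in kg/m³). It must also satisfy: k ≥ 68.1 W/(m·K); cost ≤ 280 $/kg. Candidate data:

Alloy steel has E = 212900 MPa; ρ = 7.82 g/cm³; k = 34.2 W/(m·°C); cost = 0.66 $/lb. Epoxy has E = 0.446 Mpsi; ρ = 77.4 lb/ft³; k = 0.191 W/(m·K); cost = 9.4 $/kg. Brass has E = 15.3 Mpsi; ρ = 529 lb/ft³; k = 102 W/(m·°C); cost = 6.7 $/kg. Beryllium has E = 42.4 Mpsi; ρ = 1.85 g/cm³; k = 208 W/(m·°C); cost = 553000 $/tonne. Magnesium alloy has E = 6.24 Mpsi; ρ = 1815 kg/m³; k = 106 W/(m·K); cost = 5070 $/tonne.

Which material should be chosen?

Screen on constraints: k ≥ 68.1 W/(m·K); cost ≤ 280 $/kg. Survivors: brass, magnesium alloy.
Normalizing units and computing the index:
  brass: E = 105.5 GPa, ρ = 8474 kg/m³
  magnesium alloy: E = 43.02 GPa, ρ = 1815 kg/m³
  magnesium alloy: M = 3.61×10⁻³
  brass: M = 1.21×10⁻³
Highest index: magnesium alloy.

magnesium alloy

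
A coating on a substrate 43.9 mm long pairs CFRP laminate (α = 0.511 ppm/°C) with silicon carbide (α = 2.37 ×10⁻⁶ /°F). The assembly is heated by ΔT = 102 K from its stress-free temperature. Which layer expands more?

silicon carbide

silicon carbide: α = 2.37×10⁻⁶/°F × 9/5 = 4.27×10⁻⁶/K.
α(CFRP laminate) = 0.511×10⁻⁶/K vs α(silicon carbide) = 4.27×10⁻⁶/K.
Higher α expands more for the same ΔT: silicon carbide.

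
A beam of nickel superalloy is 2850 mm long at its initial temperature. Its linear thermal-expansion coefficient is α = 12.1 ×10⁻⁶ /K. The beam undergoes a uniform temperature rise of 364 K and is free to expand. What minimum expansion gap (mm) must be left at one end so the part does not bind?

ΔL = α·L₀·ΔT = 12.1×10⁻⁶ × 2850 mm × 364.0 K = 12.6 mm.

12.6 mm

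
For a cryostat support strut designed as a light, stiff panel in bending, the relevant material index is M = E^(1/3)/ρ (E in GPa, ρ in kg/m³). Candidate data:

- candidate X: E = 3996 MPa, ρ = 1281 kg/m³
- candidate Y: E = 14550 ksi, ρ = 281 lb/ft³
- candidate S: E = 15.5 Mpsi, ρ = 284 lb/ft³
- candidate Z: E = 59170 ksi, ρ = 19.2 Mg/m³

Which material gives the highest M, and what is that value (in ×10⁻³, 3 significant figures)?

candidate X, M = 1.24×10⁻³

In SI units:
  candidate X: E = 3.996 GPa, ρ = 1281 kg/m³
  candidate Y: E = 100.3 GPa, ρ = 4501 kg/m³
  candidate S: E = 106.9 GPa, ρ = 4549 kg/m³
  candidate Z: E = 408.0 GPa, ρ = 19200 kg/m³
  candidate X: M = 1.24×10⁻³
  candidate S: M = 1.04×10⁻³
  candidate Y: M = 1.03×10⁻³
  candidate Z: M = 0.386×10⁻³
The maximum is for candidate X.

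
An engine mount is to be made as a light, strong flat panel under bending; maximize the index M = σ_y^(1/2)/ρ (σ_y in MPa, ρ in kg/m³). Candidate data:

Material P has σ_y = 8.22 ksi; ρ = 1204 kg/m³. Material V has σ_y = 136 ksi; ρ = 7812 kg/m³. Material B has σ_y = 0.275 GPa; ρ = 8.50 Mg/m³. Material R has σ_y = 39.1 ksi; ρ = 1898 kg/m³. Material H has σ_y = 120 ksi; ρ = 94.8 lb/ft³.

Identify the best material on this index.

material H

Putting every candidate on a common basis:
  material P: σ_y = 56.67 MPa, ρ = 1204 kg/m³
  material V: σ_y = 937.7 MPa, ρ = 7812 kg/m³
  material B: σ_y = 275.0 MPa, ρ = 8500 kg/m³
  material R: σ_y = 269.6 MPa, ρ = 1898 kg/m³
  material H: σ_y = 827.4 MPa, ρ = 1519 kg/m³
  material H: M = 18.9×10⁻³
  material R: M = 8.65×10⁻³
  material P: M = 6.25×10⁻³
  material V: M = 3.92×10⁻³
  material B: M = 1.95×10⁻³
The maximum is for material H.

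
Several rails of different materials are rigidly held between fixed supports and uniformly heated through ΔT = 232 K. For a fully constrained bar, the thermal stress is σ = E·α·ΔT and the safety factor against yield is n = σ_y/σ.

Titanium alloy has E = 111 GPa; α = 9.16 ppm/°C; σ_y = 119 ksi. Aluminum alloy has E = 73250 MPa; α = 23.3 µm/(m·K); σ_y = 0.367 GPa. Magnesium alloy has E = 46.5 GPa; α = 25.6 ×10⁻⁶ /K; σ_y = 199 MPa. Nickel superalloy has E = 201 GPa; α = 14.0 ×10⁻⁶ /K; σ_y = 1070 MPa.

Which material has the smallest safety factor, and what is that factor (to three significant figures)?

Per material, after unit conversion:
  titanium alloy: E = 111.0, α = 9.16, σ_y = 820.5 → σ = 236 MPa, n = 3.48
  aluminum alloy: E = 73.25, α = 23.3, σ_y = 367.0 → σ = 396 MPa, n = 0.927
  magnesium alloy: E = 46.50, α = 25.6, σ_y = 199.0 → σ = 276 MPa, n = 0.721
  nickel superalloy: E = 201.0, α = 14.0, σ_y = 1070 → σ = 653 MPa, n = 1.64
Magnesium alloy has the lowest safety factor, n = 0.721.

magnesium alloy, n = 0.721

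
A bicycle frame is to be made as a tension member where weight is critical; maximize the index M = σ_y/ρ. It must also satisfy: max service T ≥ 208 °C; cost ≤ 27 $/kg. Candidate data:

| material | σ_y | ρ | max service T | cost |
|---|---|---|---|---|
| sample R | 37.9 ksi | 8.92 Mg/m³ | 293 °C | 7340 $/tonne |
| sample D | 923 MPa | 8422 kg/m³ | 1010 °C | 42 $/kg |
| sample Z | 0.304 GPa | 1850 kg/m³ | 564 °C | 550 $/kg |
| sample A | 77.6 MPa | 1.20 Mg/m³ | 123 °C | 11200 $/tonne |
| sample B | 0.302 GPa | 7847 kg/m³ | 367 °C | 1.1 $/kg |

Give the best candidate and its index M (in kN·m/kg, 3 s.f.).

sample B, M = 38.5 kN·m/kg

Screen on constraints: max service T ≥ 208 °C; cost ≤ 27 $/kg. Survivors: sample R, sample B.
Normalizing units and computing the index:
  sample R: σ_y = 261.3 MPa, ρ = 8920 kg/m³
  sample B: σ_y = 302.0 MPa, ρ = 7847 kg/m³
  sample B: M = 38.5 kN·m/kg
  sample R: M = 29.3 kN·m/kg
The maximum is for sample B.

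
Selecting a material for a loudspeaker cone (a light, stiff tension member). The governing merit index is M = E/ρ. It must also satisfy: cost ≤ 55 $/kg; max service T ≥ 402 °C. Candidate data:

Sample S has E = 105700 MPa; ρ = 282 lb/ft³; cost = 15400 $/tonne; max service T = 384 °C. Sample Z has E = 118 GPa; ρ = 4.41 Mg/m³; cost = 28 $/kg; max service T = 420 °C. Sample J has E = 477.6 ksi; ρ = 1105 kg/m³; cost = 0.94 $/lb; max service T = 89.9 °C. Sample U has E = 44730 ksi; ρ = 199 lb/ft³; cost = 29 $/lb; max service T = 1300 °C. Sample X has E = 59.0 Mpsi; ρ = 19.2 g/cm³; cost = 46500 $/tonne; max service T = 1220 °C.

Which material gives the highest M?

sample Z

Screen on constraints: cost ≤ 55 $/kg; max service T ≥ 402 °C. Survivors: sample Z, sample X.
After converting to SI:
  sample Z: E = 118.0 GPa, ρ = 4410 kg/m³
  sample X: E = 406.8 GPa, ρ = 19200 kg/m³
  sample Z: M = 26.8 MN·m/kg
  sample X: M = 21.2 MN·m/kg
The maximum is for sample Z.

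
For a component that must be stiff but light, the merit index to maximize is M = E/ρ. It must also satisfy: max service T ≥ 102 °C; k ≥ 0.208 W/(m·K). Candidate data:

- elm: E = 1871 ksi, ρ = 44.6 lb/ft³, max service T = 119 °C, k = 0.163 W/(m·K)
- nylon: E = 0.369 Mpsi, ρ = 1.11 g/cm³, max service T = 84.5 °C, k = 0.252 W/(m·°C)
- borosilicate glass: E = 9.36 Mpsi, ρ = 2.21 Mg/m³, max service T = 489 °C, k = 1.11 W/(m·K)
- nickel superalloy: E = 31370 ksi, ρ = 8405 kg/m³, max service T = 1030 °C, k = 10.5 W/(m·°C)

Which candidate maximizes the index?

borosilicate glass

Screen on constraints: max service T ≥ 102 °C; k ≥ 0.208 W/(m·K). Survivors: borosilicate glass, nickel superalloy.
Putting every candidate on a common basis:
  borosilicate glass: E = 64.53 GPa, ρ = 2210 kg/m³
  nickel superalloy: E = 216.3 GPa, ρ = 8405 kg/m³
  borosilicate glass: M = 29.2 MN·m/kg
  nickel superalloy: M = 25.7 MN·m/kg
Highest index: borosilicate glass.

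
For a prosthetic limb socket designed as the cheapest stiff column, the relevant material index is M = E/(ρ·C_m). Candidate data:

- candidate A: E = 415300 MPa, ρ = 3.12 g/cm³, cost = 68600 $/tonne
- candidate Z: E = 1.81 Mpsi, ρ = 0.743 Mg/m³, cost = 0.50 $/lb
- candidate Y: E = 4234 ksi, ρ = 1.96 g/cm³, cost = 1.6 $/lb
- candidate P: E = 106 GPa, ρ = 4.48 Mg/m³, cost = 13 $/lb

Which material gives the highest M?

Putting every candidate on a common basis:
  candidate A: E = 415.3 GPa, ρ = 3120 kg/m³, cost = 68.60 $/kg
  candidate Z: E = 12.48 GPa, ρ = 743.0 kg/m³, cost = 1.102 $/kg
  candidate Y: E = 29.19 GPa, ρ = 1960 kg/m³, cost = 3.527 $/kg
  candidate P: E = 106.0 GPa, ρ = 4480 kg/m³, cost = 28.66 $/kg
  candidate Z: M = 15.2 MN·m per $
  candidate Y: M = 4.22 MN·m per $
  candidate A: M = 1.94 MN·m per $
  candidate P: M = 0.826 MN·m per $
Candidate Z has the largest M.

candidate Z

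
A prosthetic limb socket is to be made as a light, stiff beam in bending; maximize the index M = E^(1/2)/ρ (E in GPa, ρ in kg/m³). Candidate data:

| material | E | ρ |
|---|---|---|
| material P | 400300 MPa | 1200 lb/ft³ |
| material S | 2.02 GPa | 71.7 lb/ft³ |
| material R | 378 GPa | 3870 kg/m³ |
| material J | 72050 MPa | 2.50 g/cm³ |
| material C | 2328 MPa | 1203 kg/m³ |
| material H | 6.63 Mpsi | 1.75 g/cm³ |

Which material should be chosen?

material R

In SI units:
  material P: E = 400.3 GPa, ρ = 19220 kg/m³
  material S: E = 2.020 GPa, ρ = 1149 kg/m³
  material R: E = 378.0 GPa, ρ = 3870 kg/m³
  material J: E = 72.05 GPa, ρ = 2500 kg/m³
  material C: E = 2.328 GPa, ρ = 1203 kg/m³
  material H: E = 45.71 GPa, ρ = 1750 kg/m³
  material R: M = 5.02×10⁻³
  material H: M = 3.86×10⁻³
  material J: M = 3.40×10⁻³
  material C: M = 1.27×10⁻³
  material S: M = 1.24×10⁻³
  material P: M = 1.04×10⁻³
Material R ranks first.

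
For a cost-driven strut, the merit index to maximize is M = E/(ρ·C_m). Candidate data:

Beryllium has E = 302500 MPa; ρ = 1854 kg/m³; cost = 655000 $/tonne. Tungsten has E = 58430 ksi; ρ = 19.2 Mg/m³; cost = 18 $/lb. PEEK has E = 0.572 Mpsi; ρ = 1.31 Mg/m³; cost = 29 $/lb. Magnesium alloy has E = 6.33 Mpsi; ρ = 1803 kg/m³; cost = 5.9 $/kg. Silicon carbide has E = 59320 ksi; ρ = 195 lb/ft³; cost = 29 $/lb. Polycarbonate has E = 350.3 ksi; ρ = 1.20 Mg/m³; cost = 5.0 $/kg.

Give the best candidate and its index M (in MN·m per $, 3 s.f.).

magnesium alloy, M = 4.10 MN·m per $

Putting every candidate on a common basis:
  beryllium: E = 302.5 GPa, ρ = 1854 kg/m³, cost = 655.0 $/kg
  tungsten: E = 402.9 GPa, ρ = 19200 kg/m³, cost = 39.68 $/kg
  PEEK: E = 3.944 GPa, ρ = 1310 kg/m³, cost = 63.93 $/kg
  magnesium alloy: E = 43.64 GPa, ρ = 1803 kg/m³, cost = 5.900 $/kg
  silicon carbide: E = 409.0 GPa, ρ = 3124 kg/m³, cost = 63.93 $/kg
  polycarbonate: E = 2.415 GPa, ρ = 1200 kg/m³, cost = 5.000 $/kg
  magnesium alloy: M = 4.10 MN·m per $
  silicon carbide: M = 2.05 MN·m per $
  tungsten: M = 0.529 MN·m per $
  polycarbonate: M = 0.403 MN·m per $
  beryllium: M = 0.249 MN·m per $
  PEEK: M = 0.0471 MN·m per $
Highest index: magnesium alloy.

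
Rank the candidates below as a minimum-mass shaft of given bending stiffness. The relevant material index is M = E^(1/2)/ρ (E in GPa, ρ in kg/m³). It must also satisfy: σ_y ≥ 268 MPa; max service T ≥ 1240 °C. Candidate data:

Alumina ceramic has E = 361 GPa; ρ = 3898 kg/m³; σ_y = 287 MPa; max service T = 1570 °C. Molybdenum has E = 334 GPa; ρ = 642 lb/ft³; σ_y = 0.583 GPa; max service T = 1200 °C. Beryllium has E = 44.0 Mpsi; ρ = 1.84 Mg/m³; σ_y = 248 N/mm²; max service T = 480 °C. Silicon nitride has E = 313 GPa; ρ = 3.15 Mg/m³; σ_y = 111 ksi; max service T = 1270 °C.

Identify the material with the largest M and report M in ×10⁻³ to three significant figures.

Screen on constraints: σ_y ≥ 268 MPa; max service T ≥ 1240 °C. Survivors: alumina ceramic, silicon nitride.
After converting to SI:
  alumina ceramic: E = 361.0 GPa, ρ = 3898 kg/m³
  silicon nitride: E = 313.0 GPa, ρ = 3150 kg/m³
  silicon nitride: M = 5.62×10⁻³
  alumina ceramic: M = 4.87×10⁻³
The maximum is for silicon nitride.

silicon nitride, M = 5.62×10⁻³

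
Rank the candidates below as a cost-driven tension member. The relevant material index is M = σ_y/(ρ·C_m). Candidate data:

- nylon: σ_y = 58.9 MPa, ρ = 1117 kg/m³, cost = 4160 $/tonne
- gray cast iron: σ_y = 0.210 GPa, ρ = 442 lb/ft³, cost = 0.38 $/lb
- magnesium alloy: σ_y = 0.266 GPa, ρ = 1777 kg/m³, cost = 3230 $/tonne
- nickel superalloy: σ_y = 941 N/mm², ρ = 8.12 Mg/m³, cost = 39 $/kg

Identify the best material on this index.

After converting to SI:
  nylon: σ_y = 58.90 MPa, ρ = 1117 kg/m³, cost = 4.160 $/kg
  gray cast iron: σ_y = 210.0 MPa, ρ = 7080 kg/m³, cost = 0.8377 $/kg
  magnesium alloy: σ_y = 266.0 MPa, ρ = 1777 kg/m³, cost = 3.230 $/kg
  nickel superalloy: σ_y = 941.0 MPa, ρ = 8120 kg/m³, cost = 39.00 $/kg
  magnesium alloy: M = 46.3 kN·m per $
  gray cast iron: M = 35.4 kN·m per $
  nylon: M = 12.7 kN·m per $
  nickel superalloy: M = 2.97 kN·m per $
Highest index: magnesium alloy.

magnesium alloy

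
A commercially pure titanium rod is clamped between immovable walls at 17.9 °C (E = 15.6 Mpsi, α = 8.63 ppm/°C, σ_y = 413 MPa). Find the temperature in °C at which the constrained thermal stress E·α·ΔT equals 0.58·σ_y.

E = 15.6 Mpsi = 107.6 GPa.
E·α·ΔT = 239.5 MPa ⇒ ΔT = 239.5 / (107.6×10³ × 8.63×10⁻⁶) = 258.1 K.
T = 17.9 + 258.1 = 276.0 °C.

276 °C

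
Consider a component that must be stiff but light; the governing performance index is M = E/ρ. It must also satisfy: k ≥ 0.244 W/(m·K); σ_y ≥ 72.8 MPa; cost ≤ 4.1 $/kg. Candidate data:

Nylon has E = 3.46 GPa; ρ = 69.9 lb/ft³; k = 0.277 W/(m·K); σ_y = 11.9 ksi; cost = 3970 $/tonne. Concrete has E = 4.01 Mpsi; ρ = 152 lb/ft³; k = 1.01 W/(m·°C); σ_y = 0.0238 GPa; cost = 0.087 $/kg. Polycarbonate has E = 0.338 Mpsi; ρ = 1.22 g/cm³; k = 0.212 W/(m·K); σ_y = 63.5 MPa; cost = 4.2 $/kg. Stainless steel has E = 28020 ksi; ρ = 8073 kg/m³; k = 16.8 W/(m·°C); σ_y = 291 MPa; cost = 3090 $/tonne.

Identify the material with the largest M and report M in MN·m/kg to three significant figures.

stainless steel, M = 23.9 MN·m/kg

Screen on constraints: k ≥ 0.244 W/(m·K); σ_y ≥ 72.8 MPa; cost ≤ 4.1 $/kg. Survivors: nylon, stainless steel.
In SI units:
  nylon: E = 3.460 GPa, ρ = 1120 kg/m³
  stainless steel: E = 193.2 GPa, ρ = 8073 kg/m³
  stainless steel: M = 23.9 MN·m/kg
  nylon: M = 3.09 MN·m/kg
Stainless steel ranks first.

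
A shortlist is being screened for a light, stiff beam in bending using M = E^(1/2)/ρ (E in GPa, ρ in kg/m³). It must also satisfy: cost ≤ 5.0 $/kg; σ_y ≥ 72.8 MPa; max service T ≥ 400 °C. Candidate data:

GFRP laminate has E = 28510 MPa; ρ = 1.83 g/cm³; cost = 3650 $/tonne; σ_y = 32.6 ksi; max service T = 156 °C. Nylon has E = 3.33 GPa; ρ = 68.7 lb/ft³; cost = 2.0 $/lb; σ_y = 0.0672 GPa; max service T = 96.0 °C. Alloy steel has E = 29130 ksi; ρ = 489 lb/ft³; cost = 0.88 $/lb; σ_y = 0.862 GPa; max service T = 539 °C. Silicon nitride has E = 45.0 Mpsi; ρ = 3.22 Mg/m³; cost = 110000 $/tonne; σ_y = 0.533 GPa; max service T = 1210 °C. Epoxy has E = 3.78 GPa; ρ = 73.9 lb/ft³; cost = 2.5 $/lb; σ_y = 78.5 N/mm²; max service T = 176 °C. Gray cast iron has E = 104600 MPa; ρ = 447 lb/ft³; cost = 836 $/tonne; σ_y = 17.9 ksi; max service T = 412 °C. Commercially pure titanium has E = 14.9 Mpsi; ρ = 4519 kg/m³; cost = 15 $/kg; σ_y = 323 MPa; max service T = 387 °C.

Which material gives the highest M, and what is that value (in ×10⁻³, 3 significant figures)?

alloy steel, M = 1.81×10⁻³

Screen on constraints: cost ≤ 5.0 $/kg; σ_y ≥ 72.8 MPa; max service T ≥ 400 °C. Survivors: alloy steel, gray cast iron.
Putting every candidate on a common basis:
  alloy steel: E = 200.8 GPa, ρ = 7833 kg/m³
  gray cast iron: E = 104.6 GPa, ρ = 7160 kg/m³
  alloy steel: M = 1.81×10⁻³
  gray cast iron: M = 1.43×10⁻³
The maximum is for alloy steel.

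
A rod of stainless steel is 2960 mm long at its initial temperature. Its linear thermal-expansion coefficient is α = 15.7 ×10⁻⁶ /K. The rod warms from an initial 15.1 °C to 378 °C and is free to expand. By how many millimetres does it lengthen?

ΔT = 378 − 15.1 = 362.9 K.
ΔL = α·L₀·ΔT = 15.7×10⁻⁶ × 2960 mm × 362.9 K = 16.9 mm.

16.9 mm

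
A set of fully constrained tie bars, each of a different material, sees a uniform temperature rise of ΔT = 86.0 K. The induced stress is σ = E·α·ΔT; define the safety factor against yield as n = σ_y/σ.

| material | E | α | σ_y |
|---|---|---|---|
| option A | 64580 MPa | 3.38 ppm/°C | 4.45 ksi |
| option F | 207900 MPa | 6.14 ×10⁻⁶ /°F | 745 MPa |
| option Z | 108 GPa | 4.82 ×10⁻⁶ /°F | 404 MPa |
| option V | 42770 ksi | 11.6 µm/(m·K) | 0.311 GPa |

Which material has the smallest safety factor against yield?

option V

In consistent units (E in GPa, α in ×10⁻⁶/K, σ_y in MPa):
  option A: E = 64.58, α = 3.38, σ_y = 30.68 → σ = 18.8 MPa, n = 1.63
  option F: E = 207.9, α = 11.1, σ_y = 745.0 → σ = 198 MPa, n = 3.77
  option Z: E = 108.0, α = 8.68, σ_y = 404.0 → σ = 80.6 MPa, n = 5.01
  option V: E = 294.9, α = 11.6, σ_y = 311.0 → σ = 294 MPa, n = 1.06
Smallest n: option V with n = 1.06.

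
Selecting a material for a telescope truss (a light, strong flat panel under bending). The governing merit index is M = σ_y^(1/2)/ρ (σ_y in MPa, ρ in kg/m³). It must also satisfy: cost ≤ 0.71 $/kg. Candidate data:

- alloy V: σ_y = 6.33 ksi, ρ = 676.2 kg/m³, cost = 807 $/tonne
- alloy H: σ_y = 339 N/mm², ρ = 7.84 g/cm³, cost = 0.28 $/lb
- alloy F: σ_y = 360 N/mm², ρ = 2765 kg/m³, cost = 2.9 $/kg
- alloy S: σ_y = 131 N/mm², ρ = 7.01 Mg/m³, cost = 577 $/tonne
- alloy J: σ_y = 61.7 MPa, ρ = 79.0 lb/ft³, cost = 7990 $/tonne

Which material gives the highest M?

alloy H

Screen on constraints: cost ≤ 0.71 $/kg. Survivors: alloy H, alloy S.
Normalizing units and computing the index:
  alloy H: σ_y = 339.0 MPa, ρ = 7840 kg/m³
  alloy S: σ_y = 131.0 MPa, ρ = 7010 kg/m³
  alloy H: M = 2.35×10⁻³
  alloy S: M = 1.63×10⁻³
Alloy H ranks first.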